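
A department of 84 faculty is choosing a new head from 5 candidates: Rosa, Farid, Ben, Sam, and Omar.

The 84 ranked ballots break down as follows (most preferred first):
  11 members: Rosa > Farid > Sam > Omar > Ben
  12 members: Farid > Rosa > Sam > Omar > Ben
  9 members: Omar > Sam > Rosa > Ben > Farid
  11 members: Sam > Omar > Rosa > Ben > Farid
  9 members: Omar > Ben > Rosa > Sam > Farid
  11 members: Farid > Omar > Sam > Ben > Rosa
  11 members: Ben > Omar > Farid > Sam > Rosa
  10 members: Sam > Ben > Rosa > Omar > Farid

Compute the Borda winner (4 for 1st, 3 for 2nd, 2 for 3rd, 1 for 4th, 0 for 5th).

Omar

Rosa: 11×4 + 12×3 + 9×2 + 11×2 + 9×2 + 11×0 + 11×0 + 10×2 = 158
Farid: 11×3 + 12×4 + 9×0 + 11×0 + 9×0 + 11×4 + 11×2 + 10×0 = 147
Ben: 11×0 + 12×0 + 9×1 + 11×1 + 9×3 + 11×1 + 11×4 + 10×3 = 132
Sam: 11×2 + 12×2 + 9×3 + 11×4 + 9×1 + 11×2 + 11×1 + 10×4 = 199
Omar: 11×1 + 12×1 + 9×4 + 11×3 + 9×4 + 11×3 + 11×3 + 10×1 = 204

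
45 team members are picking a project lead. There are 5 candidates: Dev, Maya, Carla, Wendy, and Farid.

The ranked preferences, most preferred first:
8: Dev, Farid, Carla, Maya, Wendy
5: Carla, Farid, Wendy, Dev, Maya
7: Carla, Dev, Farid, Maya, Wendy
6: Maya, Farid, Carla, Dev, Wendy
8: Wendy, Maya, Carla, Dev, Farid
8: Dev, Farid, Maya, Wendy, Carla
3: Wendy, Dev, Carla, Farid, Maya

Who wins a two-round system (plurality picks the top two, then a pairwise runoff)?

Round 1 first-place votes: Dev 16, Maya 6, Carla 12, Wendy 11, Farid 0. Dev and Carla advance.
Runoff: Dev is ranked above Carla on 19 ballots, Carla above Dev on 26.

Carla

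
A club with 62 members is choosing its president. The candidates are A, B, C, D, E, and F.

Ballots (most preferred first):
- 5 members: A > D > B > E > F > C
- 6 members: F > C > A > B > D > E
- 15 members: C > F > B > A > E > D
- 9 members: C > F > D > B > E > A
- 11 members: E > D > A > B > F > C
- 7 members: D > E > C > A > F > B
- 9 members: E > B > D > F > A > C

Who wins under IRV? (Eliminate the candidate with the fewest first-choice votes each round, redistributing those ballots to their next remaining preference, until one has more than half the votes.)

E

Round 1: A 5, B 0, C 24, D 7, E 20, F 6. B eliminated.
Round 2: A 5, C 24, D 7, E 20, F 6. A eliminated.
Round 3: C 24, D 12, E 20, F 6. F eliminated.
Round 4: C 30, D 12, E 20. D eliminated.
Round 5: C 30, E 32. E has a majority (≥32).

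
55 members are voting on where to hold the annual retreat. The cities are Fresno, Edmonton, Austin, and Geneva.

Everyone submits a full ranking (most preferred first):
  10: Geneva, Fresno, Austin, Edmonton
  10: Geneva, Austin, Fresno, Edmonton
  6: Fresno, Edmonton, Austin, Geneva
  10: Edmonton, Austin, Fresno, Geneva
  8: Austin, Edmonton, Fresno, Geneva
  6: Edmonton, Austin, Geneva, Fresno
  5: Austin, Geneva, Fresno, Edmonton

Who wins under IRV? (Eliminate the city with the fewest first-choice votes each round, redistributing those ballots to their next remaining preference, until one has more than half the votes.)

Round 1: Fresno 6, Edmonton 16, Austin 13, Geneva 20. Fresno eliminated.
Round 2: Edmonton 22, Austin 13, Geneva 20. Austin eliminated.
Round 3: Edmonton 30, Geneva 25. Edmonton has a majority (≥28).

Edmonton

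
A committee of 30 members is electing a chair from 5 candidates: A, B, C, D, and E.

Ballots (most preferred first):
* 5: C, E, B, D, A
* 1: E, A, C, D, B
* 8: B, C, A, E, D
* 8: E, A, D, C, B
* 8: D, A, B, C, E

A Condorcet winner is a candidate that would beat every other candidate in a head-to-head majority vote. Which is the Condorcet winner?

A vs B: 17–13
A vs C: 17–13
A vs D: 17–13
A vs E: 16–14
A beats every other candidate.

A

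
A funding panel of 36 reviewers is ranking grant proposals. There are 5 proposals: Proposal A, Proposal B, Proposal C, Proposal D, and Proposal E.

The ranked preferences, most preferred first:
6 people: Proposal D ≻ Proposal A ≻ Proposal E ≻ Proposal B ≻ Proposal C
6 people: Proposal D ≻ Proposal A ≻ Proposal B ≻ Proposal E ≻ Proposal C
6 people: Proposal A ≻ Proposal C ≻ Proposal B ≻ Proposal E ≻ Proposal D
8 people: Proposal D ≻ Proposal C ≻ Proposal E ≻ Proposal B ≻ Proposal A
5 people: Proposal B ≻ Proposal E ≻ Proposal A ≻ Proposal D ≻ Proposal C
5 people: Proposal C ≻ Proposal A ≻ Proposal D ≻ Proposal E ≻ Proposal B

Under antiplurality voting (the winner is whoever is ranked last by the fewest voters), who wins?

Proposal E

Last-place votes: Proposal A 8, Proposal B 5, Proposal C 17, Proposal D 6, Proposal E 0.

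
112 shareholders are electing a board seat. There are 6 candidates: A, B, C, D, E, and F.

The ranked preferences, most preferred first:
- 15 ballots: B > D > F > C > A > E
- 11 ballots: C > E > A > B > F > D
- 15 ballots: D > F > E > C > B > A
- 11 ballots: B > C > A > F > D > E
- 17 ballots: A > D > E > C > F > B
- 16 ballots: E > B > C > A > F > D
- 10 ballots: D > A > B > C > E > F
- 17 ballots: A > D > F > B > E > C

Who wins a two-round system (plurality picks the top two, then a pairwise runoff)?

B

Round 1 first-place votes: A 34, B 26, C 11, D 25, E 16, F 0. A and B advance.
Runoff: A is ranked above B on 55 ballots, B above A on 57.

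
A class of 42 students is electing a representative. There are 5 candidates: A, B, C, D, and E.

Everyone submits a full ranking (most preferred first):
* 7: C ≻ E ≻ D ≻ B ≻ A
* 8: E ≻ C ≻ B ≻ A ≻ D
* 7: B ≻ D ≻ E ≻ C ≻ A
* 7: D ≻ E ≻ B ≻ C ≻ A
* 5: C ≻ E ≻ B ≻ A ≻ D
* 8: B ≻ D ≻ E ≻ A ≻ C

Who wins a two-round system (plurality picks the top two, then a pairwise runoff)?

B

Round 1 first-place votes: A 0, B 15, C 12, D 7, E 8. B and C advance.
Runoff: B is ranked above C on 22 ballots, C above B on 20.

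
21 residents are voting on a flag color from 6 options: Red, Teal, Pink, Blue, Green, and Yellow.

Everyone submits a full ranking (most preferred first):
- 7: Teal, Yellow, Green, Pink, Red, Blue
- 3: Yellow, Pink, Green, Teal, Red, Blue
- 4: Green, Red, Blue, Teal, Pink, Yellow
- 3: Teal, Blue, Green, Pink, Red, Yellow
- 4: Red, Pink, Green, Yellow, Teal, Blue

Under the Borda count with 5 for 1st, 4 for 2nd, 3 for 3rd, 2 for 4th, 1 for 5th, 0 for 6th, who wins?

Red: 7×1 + 3×1 + 4×4 + 3×1 + 4×5 = 49
Teal: 7×5 + 3×2 + 4×2 + 3×5 + 4×1 = 68
Pink: 7×2 + 3×4 + 4×1 + 3×2 + 4×4 = 52
Blue: 7×0 + 3×0 + 4×3 + 3×4 + 4×0 = 24
Green: 7×3 + 3×3 + 4×5 + 3×3 + 4×3 = 71
Yellow: 7×4 + 3×5 + 4×0 + 3×0 + 4×2 = 51

Green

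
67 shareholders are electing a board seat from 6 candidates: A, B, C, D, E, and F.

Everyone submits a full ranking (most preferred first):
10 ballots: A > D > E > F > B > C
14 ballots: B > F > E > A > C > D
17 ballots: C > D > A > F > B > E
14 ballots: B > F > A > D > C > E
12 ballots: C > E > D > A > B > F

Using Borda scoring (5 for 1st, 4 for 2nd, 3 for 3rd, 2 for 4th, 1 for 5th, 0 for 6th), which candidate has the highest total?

A: 10×5 + 14×2 + 17×3 + 14×3 + 12×2 = 195
B: 10×1 + 14×5 + 17×1 + 14×5 + 12×1 = 179
C: 10×0 + 14×1 + 17×5 + 14×1 + 12×5 = 173
D: 10×4 + 14×0 + 17×4 + 14×2 + 12×3 = 172
E: 10×3 + 14×3 + 17×0 + 14×0 + 12×4 = 120
F: 10×2 + 14×4 + 17×2 + 14×4 + 12×0 = 166

A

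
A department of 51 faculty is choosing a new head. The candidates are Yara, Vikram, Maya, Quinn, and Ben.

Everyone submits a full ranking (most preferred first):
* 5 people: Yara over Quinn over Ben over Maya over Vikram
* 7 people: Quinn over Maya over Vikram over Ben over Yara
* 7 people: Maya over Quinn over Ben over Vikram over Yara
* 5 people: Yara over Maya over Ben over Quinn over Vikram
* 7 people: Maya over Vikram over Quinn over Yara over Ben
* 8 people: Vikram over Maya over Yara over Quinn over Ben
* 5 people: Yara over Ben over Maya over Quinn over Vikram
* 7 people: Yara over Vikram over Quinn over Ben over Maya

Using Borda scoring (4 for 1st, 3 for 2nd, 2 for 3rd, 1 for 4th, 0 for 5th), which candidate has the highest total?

Yara: 5×4 + 7×0 + 7×0 + 5×4 + 7×1 + 8×2 + 5×4 + 7×4 = 111
Vikram: 5×0 + 7×2 + 7×1 + 5×0 + 7×3 + 8×4 + 5×0 + 7×3 = 95
Maya: 5×1 + 7×3 + 7×4 + 5×3 + 7×4 + 8×3 + 5×2 + 7×0 = 131
Quinn: 5×3 + 7×4 + 7×3 + 5×1 + 7×2 + 8×1 + 5×1 + 7×2 = 110
Ben: 5×2 + 7×1 + 7×2 + 5×2 + 7×0 + 8×0 + 5×3 + 7×1 = 63

Maya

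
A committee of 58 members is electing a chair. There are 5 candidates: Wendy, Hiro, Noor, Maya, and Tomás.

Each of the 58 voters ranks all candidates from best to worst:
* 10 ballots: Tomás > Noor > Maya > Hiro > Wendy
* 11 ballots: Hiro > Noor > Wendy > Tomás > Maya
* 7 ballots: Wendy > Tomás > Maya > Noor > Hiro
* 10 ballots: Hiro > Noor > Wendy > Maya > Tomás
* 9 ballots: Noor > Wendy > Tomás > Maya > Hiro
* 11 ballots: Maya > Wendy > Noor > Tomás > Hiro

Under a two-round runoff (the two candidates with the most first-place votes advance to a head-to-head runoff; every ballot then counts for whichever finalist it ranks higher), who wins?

Round 1 first-place votes: Wendy 7, Hiro 21, Noor 9, Maya 11, Tomás 10. Hiro and Maya advance.
Runoff: Hiro is ranked above Maya on 21 ballots, Maya above Hiro on 37.

Maya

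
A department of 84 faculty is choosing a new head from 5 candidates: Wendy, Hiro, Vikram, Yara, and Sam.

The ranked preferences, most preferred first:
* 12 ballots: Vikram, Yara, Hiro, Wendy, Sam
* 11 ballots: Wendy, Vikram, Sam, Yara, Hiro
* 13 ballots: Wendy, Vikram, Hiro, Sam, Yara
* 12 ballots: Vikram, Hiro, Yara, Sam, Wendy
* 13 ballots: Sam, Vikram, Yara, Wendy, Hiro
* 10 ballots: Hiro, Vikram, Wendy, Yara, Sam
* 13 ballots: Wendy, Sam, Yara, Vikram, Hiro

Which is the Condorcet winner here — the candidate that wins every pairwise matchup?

Vikram vs Wendy: 47–37
Vikram vs Hiro: 74–10
Vikram vs Yara: 71–13
Vikram vs Sam: 58–26
Vikram beats every other candidate.

Vikram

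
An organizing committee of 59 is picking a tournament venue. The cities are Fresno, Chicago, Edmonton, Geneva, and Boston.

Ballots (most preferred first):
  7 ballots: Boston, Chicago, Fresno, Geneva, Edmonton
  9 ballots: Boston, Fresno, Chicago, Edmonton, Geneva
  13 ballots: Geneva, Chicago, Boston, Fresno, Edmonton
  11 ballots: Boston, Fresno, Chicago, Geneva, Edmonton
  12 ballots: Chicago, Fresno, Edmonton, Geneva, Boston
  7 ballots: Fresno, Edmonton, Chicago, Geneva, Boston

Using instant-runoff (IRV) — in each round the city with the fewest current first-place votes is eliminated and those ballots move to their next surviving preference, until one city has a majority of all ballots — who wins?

Chicago

Round 1: Fresno 7, Chicago 12, Edmonton 0, Geneva 13, Boston 27. Edmonton eliminated.
Round 2: Fresno 7, Chicago 12, Geneva 13, Boston 27. Fresno eliminated.
Round 3: Chicago 19, Geneva 13, Boston 27. Geneva eliminated.
Round 4: Chicago 32, Boston 27. Chicago has a majority (≥30).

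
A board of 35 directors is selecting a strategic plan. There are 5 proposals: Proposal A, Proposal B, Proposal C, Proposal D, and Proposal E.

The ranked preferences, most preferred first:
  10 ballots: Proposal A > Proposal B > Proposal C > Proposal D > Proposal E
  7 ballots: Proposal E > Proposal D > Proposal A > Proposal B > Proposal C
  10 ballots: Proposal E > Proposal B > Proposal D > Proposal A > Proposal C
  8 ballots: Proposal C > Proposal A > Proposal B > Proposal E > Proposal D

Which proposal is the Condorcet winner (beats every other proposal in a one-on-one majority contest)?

Proposal A

Proposal A vs Proposal B: 25–10
Proposal A vs Proposal C: 27–8
Proposal A vs Proposal D: 18–17
Proposal A vs Proposal E: 18–17
Proposal A beats every other proposal.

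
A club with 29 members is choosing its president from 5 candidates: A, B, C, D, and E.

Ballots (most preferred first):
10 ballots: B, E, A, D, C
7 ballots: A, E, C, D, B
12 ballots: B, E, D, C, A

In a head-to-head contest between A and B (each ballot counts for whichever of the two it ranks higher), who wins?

B

A is ranked above B on 7 ballots; B above A on 22.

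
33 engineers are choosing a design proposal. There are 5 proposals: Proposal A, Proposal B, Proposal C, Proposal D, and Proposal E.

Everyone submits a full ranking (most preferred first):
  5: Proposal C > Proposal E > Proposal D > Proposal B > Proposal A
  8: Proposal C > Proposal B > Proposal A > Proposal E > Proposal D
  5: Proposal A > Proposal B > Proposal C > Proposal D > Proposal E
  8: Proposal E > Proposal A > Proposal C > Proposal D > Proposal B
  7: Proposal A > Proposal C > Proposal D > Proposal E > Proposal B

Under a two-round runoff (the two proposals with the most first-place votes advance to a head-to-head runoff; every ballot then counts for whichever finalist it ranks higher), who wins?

Proposal A

Round 1 first-place votes: Proposal A 12, Proposal B 0, Proposal C 13, Proposal D 0, Proposal E 8. Proposal C and Proposal A advance.
Runoff: Proposal C is ranked above Proposal A on 13 ballots, Proposal A above Proposal C on 20.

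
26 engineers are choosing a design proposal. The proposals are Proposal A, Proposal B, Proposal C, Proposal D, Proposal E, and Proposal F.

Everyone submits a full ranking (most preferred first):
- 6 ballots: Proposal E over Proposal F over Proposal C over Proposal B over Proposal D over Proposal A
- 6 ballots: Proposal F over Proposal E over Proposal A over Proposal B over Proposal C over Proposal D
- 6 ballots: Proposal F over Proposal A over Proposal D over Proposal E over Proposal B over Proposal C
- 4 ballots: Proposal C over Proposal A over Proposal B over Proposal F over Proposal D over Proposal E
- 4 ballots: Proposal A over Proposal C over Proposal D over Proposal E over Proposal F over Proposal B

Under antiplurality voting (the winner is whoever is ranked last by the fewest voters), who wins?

Last-place votes: Proposal A 6, Proposal B 4, Proposal C 6, Proposal D 6, Proposal E 4, Proposal F 0.

Proposal F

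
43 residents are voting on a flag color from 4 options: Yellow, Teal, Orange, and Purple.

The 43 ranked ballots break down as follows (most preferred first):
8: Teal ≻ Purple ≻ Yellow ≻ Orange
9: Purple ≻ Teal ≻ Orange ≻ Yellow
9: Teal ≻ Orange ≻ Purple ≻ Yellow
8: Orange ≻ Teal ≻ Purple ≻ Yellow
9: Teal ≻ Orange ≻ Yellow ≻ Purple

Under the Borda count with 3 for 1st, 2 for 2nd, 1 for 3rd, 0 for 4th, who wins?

Teal

Yellow: 8×1 + 9×0 + 9×0 + 8×0 + 9×1 = 17
Teal: 8×3 + 9×2 + 9×3 + 8×2 + 9×3 = 112
Orange: 8×0 + 9×1 + 9×2 + 8×3 + 9×2 = 69
Purple: 8×2 + 9×3 + 9×1 + 8×1 + 9×0 = 60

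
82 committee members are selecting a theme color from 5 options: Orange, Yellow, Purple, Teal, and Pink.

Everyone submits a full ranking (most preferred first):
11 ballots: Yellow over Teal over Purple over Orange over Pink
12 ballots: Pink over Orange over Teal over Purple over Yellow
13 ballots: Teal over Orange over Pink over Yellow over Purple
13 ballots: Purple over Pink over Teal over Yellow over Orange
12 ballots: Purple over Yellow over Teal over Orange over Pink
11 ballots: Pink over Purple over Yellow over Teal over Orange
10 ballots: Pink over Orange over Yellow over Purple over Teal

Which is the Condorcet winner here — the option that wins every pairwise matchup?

Pink vs Orange: 46–36
Pink vs Yellow: 59–23
Pink vs Purple: 46–36
Pink vs Teal: 46–36
Pink beats every other option.

Pink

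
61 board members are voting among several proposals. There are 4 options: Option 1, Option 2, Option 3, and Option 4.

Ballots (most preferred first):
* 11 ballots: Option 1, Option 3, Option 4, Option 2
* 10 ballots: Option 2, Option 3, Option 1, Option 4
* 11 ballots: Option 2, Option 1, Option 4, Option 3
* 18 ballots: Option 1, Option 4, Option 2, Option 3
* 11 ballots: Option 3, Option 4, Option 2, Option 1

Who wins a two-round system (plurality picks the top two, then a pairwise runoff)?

Round 1 first-place votes: Option 1 29, Option 2 21, Option 3 11, Option 4 0. Option 1 and Option 2 advance.
Runoff: Option 1 is ranked above Option 2 on 29 ballots, Option 2 above Option 1 on 32.

Option 2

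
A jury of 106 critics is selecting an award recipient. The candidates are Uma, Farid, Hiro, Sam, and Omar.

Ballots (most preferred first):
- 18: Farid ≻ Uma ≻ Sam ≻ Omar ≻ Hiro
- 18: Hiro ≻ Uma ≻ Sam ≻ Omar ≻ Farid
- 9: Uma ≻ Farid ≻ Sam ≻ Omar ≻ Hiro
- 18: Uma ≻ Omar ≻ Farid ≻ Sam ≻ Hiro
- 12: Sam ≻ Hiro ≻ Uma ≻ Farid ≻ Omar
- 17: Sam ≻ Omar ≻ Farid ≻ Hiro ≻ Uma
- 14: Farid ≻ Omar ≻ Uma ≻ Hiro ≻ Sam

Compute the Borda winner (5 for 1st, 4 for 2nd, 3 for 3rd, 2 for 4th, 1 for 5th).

Uma: 18×4 + 18×4 + 9×5 + 18×5 + 12×3 + 17×1 + 14×3 = 374
Farid: 18×5 + 18×1 + 9×4 + 18×3 + 12×2 + 17×3 + 14×5 = 343
Hiro: 18×1 + 18×5 + 9×1 + 18×1 + 12×4 + 17×2 + 14×2 = 245
Sam: 18×3 + 18×3 + 9×3 + 18×2 + 12×5 + 17×5 + 14×1 = 330
Omar: 18×2 + 18×2 + 9×2 + 18×4 + 12×1 + 17×4 + 14×4 = 298

Uma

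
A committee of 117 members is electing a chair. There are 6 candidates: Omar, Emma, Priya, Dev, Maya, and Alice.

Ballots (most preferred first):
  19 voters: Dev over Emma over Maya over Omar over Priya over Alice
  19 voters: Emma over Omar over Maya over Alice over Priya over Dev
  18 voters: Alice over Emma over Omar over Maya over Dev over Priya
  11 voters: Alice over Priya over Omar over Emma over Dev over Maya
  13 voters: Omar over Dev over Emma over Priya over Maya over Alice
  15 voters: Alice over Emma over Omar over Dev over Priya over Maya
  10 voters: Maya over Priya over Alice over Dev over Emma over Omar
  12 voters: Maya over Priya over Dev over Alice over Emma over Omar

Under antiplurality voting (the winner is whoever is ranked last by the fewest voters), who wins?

Last-place votes: Omar 22, Emma 0, Priya 18, Dev 19, Maya 26, Alice 32.

Emma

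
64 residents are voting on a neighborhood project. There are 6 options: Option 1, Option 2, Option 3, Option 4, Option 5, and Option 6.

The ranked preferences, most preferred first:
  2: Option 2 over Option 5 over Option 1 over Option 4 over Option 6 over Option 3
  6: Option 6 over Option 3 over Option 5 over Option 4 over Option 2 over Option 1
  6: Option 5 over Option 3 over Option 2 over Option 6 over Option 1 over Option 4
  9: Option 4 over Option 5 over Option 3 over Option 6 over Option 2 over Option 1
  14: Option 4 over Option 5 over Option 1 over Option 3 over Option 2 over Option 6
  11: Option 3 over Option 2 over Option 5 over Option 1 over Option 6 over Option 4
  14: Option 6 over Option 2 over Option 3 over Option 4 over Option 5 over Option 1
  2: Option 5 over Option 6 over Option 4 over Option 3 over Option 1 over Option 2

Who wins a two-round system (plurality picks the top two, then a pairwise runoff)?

Round 1 first-place votes: Option 1 0, Option 2 2, Option 3 11, Option 4 23, Option 5 8, Option 6 20. Option 4 and Option 6 advance.
Runoff: Option 4 is ranked above Option 6 on 25 ballots, Option 6 above Option 4 on 39.

Option 6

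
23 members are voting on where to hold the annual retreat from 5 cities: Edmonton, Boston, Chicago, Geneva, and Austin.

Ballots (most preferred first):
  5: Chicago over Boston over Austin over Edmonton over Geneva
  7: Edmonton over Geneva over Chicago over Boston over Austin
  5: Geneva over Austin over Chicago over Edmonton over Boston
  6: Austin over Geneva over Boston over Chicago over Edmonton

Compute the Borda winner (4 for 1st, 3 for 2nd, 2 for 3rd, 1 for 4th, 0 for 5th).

Edmonton: 5×1 + 7×4 + 5×1 + 6×0 = 38
Boston: 5×3 + 7×1 + 5×0 + 6×2 = 34
Chicago: 5×4 + 7×2 + 5×2 + 6×1 = 50
Geneva: 5×0 + 7×3 + 5×4 + 6×3 = 59
Austin: 5×2 + 7×0 + 5×3 + 6×4 = 49

Geneva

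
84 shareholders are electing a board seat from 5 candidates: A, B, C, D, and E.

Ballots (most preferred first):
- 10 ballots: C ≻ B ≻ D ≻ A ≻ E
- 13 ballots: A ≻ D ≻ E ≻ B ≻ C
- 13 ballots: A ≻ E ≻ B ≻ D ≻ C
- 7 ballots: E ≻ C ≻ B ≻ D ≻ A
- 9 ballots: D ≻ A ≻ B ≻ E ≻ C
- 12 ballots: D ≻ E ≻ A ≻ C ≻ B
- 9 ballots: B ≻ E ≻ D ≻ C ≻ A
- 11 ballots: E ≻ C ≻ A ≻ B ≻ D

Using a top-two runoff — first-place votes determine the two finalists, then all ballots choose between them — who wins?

D

Round 1 first-place votes: A 26, B 9, C 10, D 21, E 18. A and D advance.
Runoff: A is ranked above D on 37 ballots, D above A on 47.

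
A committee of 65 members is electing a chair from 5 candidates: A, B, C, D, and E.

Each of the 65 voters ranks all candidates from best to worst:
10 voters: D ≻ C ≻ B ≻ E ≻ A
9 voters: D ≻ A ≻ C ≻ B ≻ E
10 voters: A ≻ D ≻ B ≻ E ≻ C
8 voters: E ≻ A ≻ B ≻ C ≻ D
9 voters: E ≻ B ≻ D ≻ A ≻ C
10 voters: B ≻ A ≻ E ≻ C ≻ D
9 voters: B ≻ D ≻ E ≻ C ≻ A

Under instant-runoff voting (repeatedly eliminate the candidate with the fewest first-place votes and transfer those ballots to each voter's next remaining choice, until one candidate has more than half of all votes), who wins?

Round 1: A 10, B 19, C 0, D 19, E 17. C eliminated.
Round 2: A 10, B 19, D 19, E 17. A eliminated.
Round 3: B 19, D 29, E 17. E eliminated.
Round 4: B 36, D 29. B has a majority (≥33).

B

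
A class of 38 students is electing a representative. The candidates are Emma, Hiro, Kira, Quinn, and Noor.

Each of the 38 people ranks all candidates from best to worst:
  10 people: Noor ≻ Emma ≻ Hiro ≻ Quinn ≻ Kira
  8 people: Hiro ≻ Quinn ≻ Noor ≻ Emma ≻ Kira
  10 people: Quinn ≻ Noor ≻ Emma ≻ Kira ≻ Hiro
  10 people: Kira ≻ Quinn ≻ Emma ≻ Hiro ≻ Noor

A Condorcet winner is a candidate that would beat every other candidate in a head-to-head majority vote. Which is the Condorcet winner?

Quinn

Quinn vs Emma: 28–10
Quinn vs Hiro: 20–18
Quinn vs Kira: 28–10
Quinn vs Noor: 28–10
Quinn beats every other candidate.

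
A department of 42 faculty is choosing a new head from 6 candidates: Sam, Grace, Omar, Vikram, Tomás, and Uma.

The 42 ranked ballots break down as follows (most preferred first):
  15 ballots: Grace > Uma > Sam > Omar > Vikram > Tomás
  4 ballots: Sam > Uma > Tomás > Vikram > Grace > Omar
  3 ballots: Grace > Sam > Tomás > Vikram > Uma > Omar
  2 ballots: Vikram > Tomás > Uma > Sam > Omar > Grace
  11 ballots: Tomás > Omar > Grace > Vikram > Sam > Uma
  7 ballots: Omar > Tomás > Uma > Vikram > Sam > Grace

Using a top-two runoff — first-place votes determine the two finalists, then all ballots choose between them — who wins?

Tomás

Round 1 first-place votes: Sam 4, Grace 18, Omar 7, Vikram 2, Tomás 11, Uma 0. Grace and Tomás advance.
Runoff: Grace is ranked above Tomás on 18 ballots, Tomás above Grace on 24.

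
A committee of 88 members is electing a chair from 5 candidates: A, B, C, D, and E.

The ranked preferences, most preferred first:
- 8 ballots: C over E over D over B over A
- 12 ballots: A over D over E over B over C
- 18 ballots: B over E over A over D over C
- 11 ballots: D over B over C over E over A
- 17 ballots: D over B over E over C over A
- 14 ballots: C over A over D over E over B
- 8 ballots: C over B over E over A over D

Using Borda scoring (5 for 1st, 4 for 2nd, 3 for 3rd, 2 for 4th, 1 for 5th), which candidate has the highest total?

D

A: 8×1 + 12×5 + 18×3 + 11×1 + 17×1 + 14×4 + 8×2 = 222
B: 8×2 + 12×2 + 18×5 + 11×4 + 17×4 + 14×1 + 8×4 = 288
C: 8×5 + 12×1 + 18×1 + 11×3 + 17×2 + 14×5 + 8×5 = 247
D: 8×3 + 12×4 + 18×2 + 11×5 + 17×5 + 14×3 + 8×1 = 298
E: 8×4 + 12×3 + 18×4 + 11×2 + 17×3 + 14×2 + 8×3 = 265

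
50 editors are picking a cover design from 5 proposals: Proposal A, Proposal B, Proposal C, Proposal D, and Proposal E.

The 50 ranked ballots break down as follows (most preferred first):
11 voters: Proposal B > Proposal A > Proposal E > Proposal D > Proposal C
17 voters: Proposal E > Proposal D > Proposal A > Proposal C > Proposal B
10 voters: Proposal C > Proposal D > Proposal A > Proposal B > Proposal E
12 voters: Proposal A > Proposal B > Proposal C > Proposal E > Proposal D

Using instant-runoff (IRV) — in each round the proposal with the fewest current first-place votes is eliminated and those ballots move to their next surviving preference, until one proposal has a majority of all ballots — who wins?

Proposal A

Round 1: Proposal A 12, Proposal B 11, Proposal C 10, Proposal D 0, Proposal E 17. Proposal D eliminated.
Round 2: Proposal A 12, Proposal B 11, Proposal C 10, Proposal E 17. Proposal C eliminated.
Round 3: Proposal A 22, Proposal B 11, Proposal E 17. Proposal B eliminated.
Round 4: Proposal A 33, Proposal E 17. Proposal A has a majority (≥26).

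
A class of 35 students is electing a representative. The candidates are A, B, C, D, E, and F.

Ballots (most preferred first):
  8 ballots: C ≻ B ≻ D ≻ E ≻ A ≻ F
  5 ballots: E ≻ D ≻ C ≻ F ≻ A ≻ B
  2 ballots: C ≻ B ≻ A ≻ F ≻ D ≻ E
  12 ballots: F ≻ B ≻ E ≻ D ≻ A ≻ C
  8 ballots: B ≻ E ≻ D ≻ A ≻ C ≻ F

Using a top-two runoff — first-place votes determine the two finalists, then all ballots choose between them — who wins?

Round 1 first-place votes: A 0, B 8, C 10, D 0, E 5, F 12. F and C advance.
Runoff: F is ranked above C on 12 ballots, C above F on 23.

C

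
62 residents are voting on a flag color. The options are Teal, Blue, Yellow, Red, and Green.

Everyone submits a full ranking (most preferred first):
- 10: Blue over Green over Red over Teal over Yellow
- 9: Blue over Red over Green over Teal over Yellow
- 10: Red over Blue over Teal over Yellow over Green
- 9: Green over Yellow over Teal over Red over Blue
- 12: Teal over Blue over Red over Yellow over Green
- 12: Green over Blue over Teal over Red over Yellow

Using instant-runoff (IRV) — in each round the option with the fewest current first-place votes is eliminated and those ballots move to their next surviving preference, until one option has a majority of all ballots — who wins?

Round 1: Teal 12, Blue 19, Yellow 0, Red 10, Green 21. Yellow eliminated.
Round 2: Teal 12, Blue 19, Red 10, Green 21. Red eliminated.
Round 3: Teal 12, Blue 29, Green 21. Teal eliminated.
Round 4: Blue 41, Green 21. Blue has a majority (≥32).

Blue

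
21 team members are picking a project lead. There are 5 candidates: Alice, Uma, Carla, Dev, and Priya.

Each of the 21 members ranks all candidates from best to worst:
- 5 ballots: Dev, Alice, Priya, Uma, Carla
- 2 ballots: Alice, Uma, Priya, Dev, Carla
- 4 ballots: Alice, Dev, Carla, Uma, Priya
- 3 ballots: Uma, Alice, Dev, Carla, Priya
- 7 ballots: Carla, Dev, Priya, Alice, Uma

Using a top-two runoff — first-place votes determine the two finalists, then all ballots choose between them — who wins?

Round 1 first-place votes: Alice 6, Uma 3, Carla 7, Dev 5, Priya 0. Carla and Alice advance.
Runoff: Carla is ranked above Alice on 7 ballots, Alice above Carla on 14.

Alice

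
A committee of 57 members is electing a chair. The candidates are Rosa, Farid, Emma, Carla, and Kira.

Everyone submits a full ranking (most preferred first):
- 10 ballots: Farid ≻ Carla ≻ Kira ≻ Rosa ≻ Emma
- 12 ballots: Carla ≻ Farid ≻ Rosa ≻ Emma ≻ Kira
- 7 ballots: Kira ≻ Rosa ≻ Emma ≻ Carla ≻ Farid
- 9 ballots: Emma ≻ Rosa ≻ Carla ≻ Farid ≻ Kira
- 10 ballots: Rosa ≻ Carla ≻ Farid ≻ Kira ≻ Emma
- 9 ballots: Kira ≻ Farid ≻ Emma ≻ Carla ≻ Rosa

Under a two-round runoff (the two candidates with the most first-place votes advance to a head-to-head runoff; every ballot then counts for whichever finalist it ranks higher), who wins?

Round 1 first-place votes: Rosa 10, Farid 10, Emma 9, Carla 12, Kira 16. Kira and Carla advance.
Runoff: Kira is ranked above Carla on 16 ballots, Carla above Kira on 41.

Carla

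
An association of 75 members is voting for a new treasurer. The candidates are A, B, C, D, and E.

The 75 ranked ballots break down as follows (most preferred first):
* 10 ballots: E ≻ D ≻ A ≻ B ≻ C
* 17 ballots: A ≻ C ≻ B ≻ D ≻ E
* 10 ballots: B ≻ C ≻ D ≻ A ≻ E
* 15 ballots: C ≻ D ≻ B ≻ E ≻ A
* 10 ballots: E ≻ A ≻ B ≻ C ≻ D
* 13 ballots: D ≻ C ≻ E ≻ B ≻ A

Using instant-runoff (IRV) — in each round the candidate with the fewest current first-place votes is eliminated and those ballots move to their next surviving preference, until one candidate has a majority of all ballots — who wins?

Round 1: A 17, B 10, C 15, D 13, E 20. B eliminated.
Round 2: A 17, C 25, D 13, E 20. D eliminated.
Round 3: A 17, C 38, E 20. C has a majority (≥38).

C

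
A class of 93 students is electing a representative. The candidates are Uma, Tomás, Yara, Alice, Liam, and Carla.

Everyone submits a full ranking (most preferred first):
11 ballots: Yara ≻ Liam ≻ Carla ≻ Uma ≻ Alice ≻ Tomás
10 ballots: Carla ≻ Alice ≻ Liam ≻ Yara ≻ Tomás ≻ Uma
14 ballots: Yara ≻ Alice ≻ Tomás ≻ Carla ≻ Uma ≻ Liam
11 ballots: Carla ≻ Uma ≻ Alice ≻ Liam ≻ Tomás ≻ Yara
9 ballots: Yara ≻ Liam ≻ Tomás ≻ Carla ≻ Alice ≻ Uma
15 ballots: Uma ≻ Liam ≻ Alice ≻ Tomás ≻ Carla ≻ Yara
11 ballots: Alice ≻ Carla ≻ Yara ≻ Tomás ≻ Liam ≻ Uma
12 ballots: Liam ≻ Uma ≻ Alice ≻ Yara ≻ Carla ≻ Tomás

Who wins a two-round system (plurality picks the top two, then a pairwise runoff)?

Round 1 first-place votes: Uma 15, Tomás 0, Yara 34, Alice 11, Liam 12, Carla 21. Yara and Carla advance.
Runoff: Yara is ranked above Carla on 46 ballots, Carla above Yara on 47.

Carla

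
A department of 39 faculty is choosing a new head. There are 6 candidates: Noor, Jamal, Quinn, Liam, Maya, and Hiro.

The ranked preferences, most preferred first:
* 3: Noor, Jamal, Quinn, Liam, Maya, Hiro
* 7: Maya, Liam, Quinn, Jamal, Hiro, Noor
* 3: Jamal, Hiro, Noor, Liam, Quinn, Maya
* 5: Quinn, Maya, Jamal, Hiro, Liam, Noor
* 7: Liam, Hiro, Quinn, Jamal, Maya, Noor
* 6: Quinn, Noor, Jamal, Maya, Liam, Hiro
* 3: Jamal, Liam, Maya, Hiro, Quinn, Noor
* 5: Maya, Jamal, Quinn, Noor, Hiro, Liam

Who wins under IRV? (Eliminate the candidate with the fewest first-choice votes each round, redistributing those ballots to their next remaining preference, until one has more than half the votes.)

Round 1: Noor 3, Jamal 6, Quinn 11, Liam 7, Maya 12, Hiro 0. Hiro eliminated.
Round 2: Noor 3, Jamal 6, Quinn 11, Liam 7, Maya 12. Noor eliminated.
Round 3: Jamal 9, Quinn 11, Liam 7, Maya 12. Liam eliminated.
Round 4: Jamal 9, Quinn 18, Maya 12. Jamal eliminated.
Round 5: Quinn 24, Maya 15. Quinn has a majority (≥20).

Quinn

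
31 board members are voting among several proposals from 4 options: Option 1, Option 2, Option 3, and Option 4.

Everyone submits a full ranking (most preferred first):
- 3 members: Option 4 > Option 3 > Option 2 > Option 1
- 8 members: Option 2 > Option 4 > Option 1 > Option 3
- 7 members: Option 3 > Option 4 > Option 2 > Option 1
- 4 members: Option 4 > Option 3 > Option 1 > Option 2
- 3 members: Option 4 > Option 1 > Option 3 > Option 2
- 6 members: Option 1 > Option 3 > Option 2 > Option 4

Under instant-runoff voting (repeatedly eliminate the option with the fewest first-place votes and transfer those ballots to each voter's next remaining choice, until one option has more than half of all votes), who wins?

Round 1: Option 1 6, Option 2 8, Option 3 7, Option 4 10. Option 1 eliminated.
Round 2: Option 2 8, Option 3 13, Option 4 10. Option 2 eliminated.
Round 3: Option 3 13, Option 4 18. Option 4 has a majority (≥16).

Option 4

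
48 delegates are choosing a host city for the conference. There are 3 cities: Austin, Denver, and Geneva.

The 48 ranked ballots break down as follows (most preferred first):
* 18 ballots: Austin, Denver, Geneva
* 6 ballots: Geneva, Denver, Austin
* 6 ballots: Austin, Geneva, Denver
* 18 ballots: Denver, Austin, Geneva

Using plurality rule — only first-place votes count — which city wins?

First-place votes: Austin 24, Denver 18, Geneva 6.

Austin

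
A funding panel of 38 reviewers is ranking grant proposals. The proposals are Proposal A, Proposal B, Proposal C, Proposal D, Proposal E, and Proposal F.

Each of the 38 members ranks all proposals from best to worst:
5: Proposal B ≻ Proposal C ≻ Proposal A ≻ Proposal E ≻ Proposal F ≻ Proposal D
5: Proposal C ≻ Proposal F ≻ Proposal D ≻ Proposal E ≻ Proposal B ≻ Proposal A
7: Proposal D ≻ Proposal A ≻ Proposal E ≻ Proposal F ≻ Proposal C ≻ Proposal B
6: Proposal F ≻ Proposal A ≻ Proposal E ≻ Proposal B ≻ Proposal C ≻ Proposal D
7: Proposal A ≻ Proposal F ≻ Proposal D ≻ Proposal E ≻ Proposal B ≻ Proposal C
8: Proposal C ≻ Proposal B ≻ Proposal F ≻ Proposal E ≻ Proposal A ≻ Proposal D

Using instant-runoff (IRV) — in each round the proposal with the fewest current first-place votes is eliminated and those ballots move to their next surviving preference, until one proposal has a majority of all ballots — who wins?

Round 1: Proposal A 7, Proposal B 5, Proposal C 13, Proposal D 7, Proposal E 0, Proposal F 6. Proposal E eliminated.
Round 2: Proposal A 7, Proposal B 5, Proposal C 13, Proposal D 7, Proposal F 6. Proposal B eliminated.
Round 3: Proposal A 7, Proposal C 18, Proposal D 7, Proposal F 6. Proposal F eliminated.
Round 4: Proposal A 13, Proposal C 18, Proposal D 7. Proposal D eliminated.
Round 5: Proposal A 20, Proposal C 18. Proposal A has a majority (≥20).

Proposal A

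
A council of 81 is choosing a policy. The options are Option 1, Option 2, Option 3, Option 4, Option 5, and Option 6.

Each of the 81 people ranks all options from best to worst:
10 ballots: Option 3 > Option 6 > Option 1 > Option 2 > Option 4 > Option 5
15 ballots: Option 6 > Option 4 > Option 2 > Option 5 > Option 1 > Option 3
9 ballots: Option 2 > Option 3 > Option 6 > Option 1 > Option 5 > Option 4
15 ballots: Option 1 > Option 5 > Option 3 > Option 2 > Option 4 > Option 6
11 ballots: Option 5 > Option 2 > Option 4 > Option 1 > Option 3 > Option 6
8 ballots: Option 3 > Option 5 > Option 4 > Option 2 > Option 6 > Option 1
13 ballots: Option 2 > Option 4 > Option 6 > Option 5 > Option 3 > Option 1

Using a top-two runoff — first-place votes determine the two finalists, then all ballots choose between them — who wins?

Round 1 first-place votes: Option 1 15, Option 2 22, Option 3 18, Option 4 0, Option 5 11, Option 6 15. Option 2 and Option 3 advance.
Runoff: Option 2 is ranked above Option 3 on 48 ballots, Option 3 above Option 2 on 33.

Option 2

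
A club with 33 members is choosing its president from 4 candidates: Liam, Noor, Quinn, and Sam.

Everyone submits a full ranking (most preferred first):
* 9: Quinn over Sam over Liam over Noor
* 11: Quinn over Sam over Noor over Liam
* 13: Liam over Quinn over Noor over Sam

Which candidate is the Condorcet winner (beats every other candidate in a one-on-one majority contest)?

Quinn vs Liam: 20–13
Quinn vs Noor: 33–0
Quinn vs Sam: 33–0
Quinn beats every other candidate.

Quinn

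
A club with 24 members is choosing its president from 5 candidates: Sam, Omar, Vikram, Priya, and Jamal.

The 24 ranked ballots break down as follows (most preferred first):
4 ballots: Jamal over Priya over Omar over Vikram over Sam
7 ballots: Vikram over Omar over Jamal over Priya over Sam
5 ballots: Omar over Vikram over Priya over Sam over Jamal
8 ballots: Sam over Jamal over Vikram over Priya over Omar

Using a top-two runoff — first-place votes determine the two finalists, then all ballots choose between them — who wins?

Round 1 first-place votes: Sam 8, Omar 5, Vikram 7, Priya 0, Jamal 4. Sam and Vikram advance.
Runoff: Sam is ranked above Vikram on 8 ballots, Vikram above Sam on 16.

Vikram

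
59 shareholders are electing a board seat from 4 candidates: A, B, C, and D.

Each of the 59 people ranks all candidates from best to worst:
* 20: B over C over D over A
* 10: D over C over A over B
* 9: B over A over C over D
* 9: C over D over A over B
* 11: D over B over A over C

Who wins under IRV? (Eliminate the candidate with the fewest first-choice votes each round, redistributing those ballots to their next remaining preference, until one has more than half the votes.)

D

Round 1: A 0, B 29, C 9, D 21. A eliminated.
Round 2: B 29, C 9, D 21. C eliminated.
Round 3: B 29, D 30. D has a majority (≥30).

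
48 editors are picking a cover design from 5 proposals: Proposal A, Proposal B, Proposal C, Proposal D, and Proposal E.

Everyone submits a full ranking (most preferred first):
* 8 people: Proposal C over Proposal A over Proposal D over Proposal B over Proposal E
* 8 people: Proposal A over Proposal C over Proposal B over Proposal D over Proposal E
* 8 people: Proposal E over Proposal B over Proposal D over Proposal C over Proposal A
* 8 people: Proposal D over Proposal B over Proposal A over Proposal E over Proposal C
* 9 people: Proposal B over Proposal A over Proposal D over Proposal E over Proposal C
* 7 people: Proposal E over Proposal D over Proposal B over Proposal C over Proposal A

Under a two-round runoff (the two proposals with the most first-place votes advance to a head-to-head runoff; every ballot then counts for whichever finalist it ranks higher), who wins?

Round 1 first-place votes: Proposal A 8, Proposal B 9, Proposal C 8, Proposal D 8, Proposal E 15. Proposal E and Proposal B advance.
Runoff: Proposal E is ranked above Proposal B on 15 ballots, Proposal B above Proposal E on 33.

Proposal B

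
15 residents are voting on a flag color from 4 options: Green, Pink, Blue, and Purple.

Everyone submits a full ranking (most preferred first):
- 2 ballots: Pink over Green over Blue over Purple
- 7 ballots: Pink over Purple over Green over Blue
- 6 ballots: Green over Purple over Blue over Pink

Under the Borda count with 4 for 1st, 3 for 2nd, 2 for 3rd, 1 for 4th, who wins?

Green: 2×3 + 7×2 + 6×4 = 44
Pink: 2×4 + 7×4 + 6×1 = 42
Blue: 2×2 + 7×1 + 6×2 = 23
Purple: 2×1 + 7×3 + 6×3 = 41

Green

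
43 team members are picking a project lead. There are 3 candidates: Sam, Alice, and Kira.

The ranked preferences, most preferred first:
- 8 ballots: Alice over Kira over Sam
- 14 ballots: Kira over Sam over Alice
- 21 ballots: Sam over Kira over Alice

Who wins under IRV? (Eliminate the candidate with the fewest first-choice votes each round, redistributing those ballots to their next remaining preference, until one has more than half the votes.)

Kira

Round 1: Sam 21, Alice 8, Kira 14. Alice eliminated.
Round 2: Sam 21, Kira 22. Kira has a majority (≥22).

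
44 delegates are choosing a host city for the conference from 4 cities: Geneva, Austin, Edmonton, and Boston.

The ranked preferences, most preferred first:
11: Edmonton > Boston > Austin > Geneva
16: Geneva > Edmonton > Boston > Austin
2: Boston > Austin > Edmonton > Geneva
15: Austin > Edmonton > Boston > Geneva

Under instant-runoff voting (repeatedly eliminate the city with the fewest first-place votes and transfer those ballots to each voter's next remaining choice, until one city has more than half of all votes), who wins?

Round 1: Geneva 16, Austin 15, Edmonton 11, Boston 2. Boston eliminated.
Round 2: Geneva 16, Austin 17, Edmonton 11. Edmonton eliminated.
Round 3: Geneva 16, Austin 28. Austin has a majority (≥23).

Austin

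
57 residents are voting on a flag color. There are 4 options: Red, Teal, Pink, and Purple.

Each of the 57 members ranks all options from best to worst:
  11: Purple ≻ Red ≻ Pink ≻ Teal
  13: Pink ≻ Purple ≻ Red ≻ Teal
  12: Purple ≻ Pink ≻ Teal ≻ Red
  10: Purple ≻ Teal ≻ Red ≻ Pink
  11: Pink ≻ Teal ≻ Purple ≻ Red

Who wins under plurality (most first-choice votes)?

First-place votes: Red 0, Teal 0, Pink 24, Purple 33.

Purple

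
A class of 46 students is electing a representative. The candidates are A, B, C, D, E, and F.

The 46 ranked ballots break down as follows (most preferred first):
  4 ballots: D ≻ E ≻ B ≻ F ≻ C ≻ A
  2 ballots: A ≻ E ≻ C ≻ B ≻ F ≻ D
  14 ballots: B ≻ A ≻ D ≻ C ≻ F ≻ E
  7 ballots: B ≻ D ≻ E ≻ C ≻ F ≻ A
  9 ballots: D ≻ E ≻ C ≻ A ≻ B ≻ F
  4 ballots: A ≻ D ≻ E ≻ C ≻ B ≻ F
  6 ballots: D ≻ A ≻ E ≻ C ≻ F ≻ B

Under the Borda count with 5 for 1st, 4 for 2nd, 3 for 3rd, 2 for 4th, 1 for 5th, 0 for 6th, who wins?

D

A: 4×0 + 2×5 + 14×4 + 7×0 + 9×2 + 4×5 + 6×4 = 128
B: 4×3 + 2×2 + 14×5 + 7×5 + 9×1 + 4×1 + 6×0 = 134
C: 4×1 + 2×3 + 14×2 + 7×2 + 9×3 + 4×2 + 6×2 = 99
D: 4×5 + 2×0 + 14×3 + 7×4 + 9×5 + 4×4 + 6×5 = 181
E: 4×4 + 2×4 + 14×0 + 7×3 + 9×4 + 4×3 + 6×3 = 111
F: 4×2 + 2×1 + 14×1 + 7×1 + 9×0 + 4×0 + 6×1 = 37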